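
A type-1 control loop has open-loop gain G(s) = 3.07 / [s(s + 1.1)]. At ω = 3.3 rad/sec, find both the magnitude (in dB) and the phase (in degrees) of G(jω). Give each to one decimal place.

|G| = -11.5 dB, ∠G = -161.6 deg

|j3.3 + 1.1| = √(3.3² + 1.1²) = 3.479
|j3.3| = 3.3
|G(j3.3)| = 3.07 / (3.479 × 3.3) = 0.26744
20 log₁₀(0.26744) = -11.46 dB
∠(j3.3 + 1.1) = arctan(3.3/1.1) = 71.57°
∠(j3.3) = 90.00°
∠G(j3.3) = − (71.57° + 90.00°) = -161.57°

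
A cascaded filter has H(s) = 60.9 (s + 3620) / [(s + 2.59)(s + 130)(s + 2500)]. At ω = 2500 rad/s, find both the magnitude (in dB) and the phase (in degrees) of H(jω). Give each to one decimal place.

|j2500 + 3620| = √(2500² + 3620²) = 4399
|j2500 + 2.59| = √(2500² + 2.59²) = 2500
|j2500 + 130| = √(2500² + 130²) = 2503
|j2500 + 2500| = √(2500² + 2500²) = 3536
|H(j2500)| = 60.9 × 4399 / (2500 × 2503 × 3536) = 1.2108e-05
20 log₁₀(1.2108e-05) = -98.34 dB
∠(j2500 + 3620) = arctan(2500/3620) = 34.63°
∠(j2500 + 2.59) = arctan(2500/2.59) = 89.94°
∠(j2500 + 130) = arctan(2500/130) = 87.02°
∠(j2500 + 2500) = arctan(2500/2500) = 45.00°
∠H(j2500) = 34.63° − (89.94° + 87.02° + 45.00°) = -187.33°

|H| = -98.3 dB, ∠H = -187.3 deg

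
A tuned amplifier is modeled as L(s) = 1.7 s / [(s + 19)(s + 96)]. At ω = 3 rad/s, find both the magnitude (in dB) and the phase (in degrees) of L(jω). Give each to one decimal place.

|j3| = 3
|j3 + 19| = √(3² + 19²) = 19.24
|j3 + 96| = √(3² + 96²) = 96.05
|L(j3)| = 1.7 × 3 / (19.24 × 96.05) = 0.0027605
20 log₁₀(0.0027605) = -51.18 dB
∠(j3) = 90.00°
∠(j3 + 19) = arctan(3/19) = 8.97°
∠(j3 + 96) = arctan(3/96) = 1.79°
∠L(j3) = 90.00° − (8.97° + 1.79°) = 79.24°

|L| = -51.2 dB, ∠L = 79.2°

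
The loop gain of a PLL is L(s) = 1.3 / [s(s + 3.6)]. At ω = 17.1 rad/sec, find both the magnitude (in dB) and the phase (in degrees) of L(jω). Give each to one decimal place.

|L| = -47.2 dB, ∠L = -168.1°

|j17.1 + 3.6| = √(17.1² + 3.6²) = 17.47
|j17.1| = 17.1
|L(j17.1)| = 1.3 / (17.47 × 17.1) = 0.0043504
20 log₁₀(0.0043504) = -47.23 dB
∠(j17.1 + 3.6) = arctan(17.1/3.6) = 78.11°
∠(j17.1) = 90.00°
∠L(j17.1) = − (78.11° + 90.00°) = -168.11°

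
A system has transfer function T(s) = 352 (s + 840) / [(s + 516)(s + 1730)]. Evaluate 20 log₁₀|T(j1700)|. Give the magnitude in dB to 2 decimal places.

|j1700 + 840| = √(1700² + 840²) = 1896
|j1700 + 516| = √(1700² + 516²) = 1777
|j1700 + 1730| = √(1700² + 1730²) = 2425
|T(j1700)| = 352 × 1896 / (1777 × 2425) = 0.1549
20 log₁₀(0.1549) = -16.199 dB

-16.20 dB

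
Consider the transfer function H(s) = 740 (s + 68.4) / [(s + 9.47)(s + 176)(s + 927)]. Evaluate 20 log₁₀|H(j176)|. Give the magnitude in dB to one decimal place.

|j176 + 68.4| = √(176² + 68.4²) = 188.8
|j176 + 9.47| = √(176² + 9.47²) = 176.3
|j176 + 176| = √(176² + 176²) = 248.9
|j176 + 927| = √(176² + 927²) = 943.6
|H(j176)| = 740 × 188.8 / (176.3 × 248.9 × 943.6) = 0.0033756
20 log₁₀(0.0033756) = -49.43 dB

-49.4 dB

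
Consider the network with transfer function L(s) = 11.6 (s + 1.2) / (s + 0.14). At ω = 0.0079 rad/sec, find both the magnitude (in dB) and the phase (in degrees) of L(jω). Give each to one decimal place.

|L| = 39.9 dB, ∠L = -2.9 deg

|j0.0079 + 1.2| = √(0.0079² + 1.2²) = 1.2
|j0.0079 + 0.14| = √(0.0079² + 0.14²) = 0.1402
|L(j0.0079)| = 11.6 × 1.2 / 0.1402 = 99.273
20 log₁₀(99.273) = 39.94 dB
∠(j0.0079 + 1.2) = arctan(0.0079/1.2) = 0.38°
∠(j0.0079 + 0.14) = arctan(0.0079/0.14) = 3.23°
∠L(j0.0079) = 0.38° − 3.23° = -2.85°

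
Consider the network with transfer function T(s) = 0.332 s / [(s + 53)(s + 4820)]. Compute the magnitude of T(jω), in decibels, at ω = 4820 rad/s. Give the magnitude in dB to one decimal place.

-86.2 dB

|j4820| = 4820
|j4820 + 53| = √(4820² + 53²) = 4820
|j4820 + 4820| = √(4820² + 4820²) = 6817
|T(j4820)| = 0.332 × 4820 / (4820 × 6817) = 4.8702e-05
20 log₁₀(4.8702e-05) = -86.25 dB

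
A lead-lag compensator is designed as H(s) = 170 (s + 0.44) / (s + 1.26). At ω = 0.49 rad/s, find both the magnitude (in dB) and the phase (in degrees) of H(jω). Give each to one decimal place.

|H| = 38.4 dB, ∠H = 26.8 deg

|j0.49 + 0.44| = √(0.49² + 0.44²) = 0.6586
|j0.49 + 1.26| = √(0.49² + 1.26²) = 1.352
|H(j0.49)| = 170 × 0.6586 / 1.352 = 82.812
20 log₁₀(82.812) = 38.36 dB
∠(j0.49 + 0.44) = arctan(0.49/0.44) = 48.08°
∠(j0.49 + 1.26) = arctan(0.49/1.26) = 21.25°
∠H(j0.49) = 48.08° − 21.25° = 26.83°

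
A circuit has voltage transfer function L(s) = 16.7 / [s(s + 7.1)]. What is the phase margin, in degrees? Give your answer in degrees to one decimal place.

Gain crossover: |L(jω)| = 1 at ω ≈ 2.24 rad/s.
∠L(j2.24) = −90° − arctan(2.24/7.1) ≈ -107.53°
PM = 180° + (-107.53°) = 72.47°

72.5°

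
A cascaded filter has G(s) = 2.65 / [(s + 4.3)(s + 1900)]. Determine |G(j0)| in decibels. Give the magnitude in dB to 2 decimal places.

G(0) = 2.65 / (4.3 × 1900) = 0.00032436
20 log₁₀(0.00032436) = -69.780 dB

-69.78 dB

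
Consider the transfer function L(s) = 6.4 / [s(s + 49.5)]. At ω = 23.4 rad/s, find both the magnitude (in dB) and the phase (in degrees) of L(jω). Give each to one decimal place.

|j23.4 + 49.5| = √(23.4² + 49.5²) = 54.75
|j23.4| = 23.4
|L(j23.4)| = 6.4 / (54.75 × 23.4) = 0.0049953
20 log₁₀(0.0049953) = -46.03 dB
∠(j23.4 + 49.5) = arctan(23.4/49.5) = 25.30°
∠(j23.4) = 90.00°
∠L(j23.4) = − (25.30° + 90.00°) = -115.30°

|L| = -46.0 dB, ∠L = -115.3 deg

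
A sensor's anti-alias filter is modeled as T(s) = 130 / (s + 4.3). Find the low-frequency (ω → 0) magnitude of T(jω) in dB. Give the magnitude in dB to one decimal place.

T(0) = 130 / 4.3 = 30.233
20 log₁₀(30.233) = 29.61 dB

29.6 dB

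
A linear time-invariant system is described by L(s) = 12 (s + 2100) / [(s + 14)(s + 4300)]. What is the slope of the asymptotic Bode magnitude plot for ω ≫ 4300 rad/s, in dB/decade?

With 1 zero and 2 poles, the high-frequency asymptotic slope is 20 × (1 − 2) = -20 dB/decade.

-20 dB/decade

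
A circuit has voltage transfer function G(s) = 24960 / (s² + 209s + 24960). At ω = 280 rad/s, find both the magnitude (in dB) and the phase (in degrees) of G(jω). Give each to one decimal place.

|(j280)² + 209(j280) + 24960| = |-53440 + j58520| = 7.925e+04
|G(j280)| = 24960 / 7.925e+04 = 0.31496
20 log₁₀(0.31496) = -10.03 dB
∠[(j280)² + 209(j280) + 24960] = ∠[-53440 + j58520] = 132.40°
∠G(j280) = −132.40° = -132.40°

|G| = -10.0 dB, ∠G = -132.4°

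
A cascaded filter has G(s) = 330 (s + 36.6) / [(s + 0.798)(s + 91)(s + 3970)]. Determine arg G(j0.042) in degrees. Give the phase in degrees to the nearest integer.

∠(j0.042 + 36.6) = arctan(0.042/36.6) = 0.07°
∠(j0.042 + 0.798) = arctan(0.042/0.798) = 3.01°
∠(j0.042 + 91) = arctan(0.042/91) = 0.03°
∠(j0.042 + 3970) = arctan(0.042/3970) = 0.00°
∠G(j0.042) = 0.07° − (3.01° + 0.03° + 0.00°) = -2.97°

-3°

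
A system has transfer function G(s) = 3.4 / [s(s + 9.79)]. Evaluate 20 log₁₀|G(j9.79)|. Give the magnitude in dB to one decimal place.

|j9.79 + 9.79| = √(9.79² + 9.79²) = 13.85
|j9.79| = 9.79
|G(j9.79)| = 3.4 / (13.85 × 9.79) = 0.025084
20 log₁₀(0.025084) = -32.01 dB

-32.0 dB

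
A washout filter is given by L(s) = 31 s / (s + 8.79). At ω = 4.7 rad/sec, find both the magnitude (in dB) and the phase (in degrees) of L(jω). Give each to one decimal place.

|j4.7| = 4.7
|j4.7 + 8.79| = √(4.7² + 8.79²) = 9.968
|L(j4.7)| = 31 × 4.7 / 9.968 = 14.617
20 log₁₀(14.617) = 23.30 dB
∠(j4.7) = 90.00°
∠(j4.7 + 8.79) = arctan(4.7/8.79) = 28.13°
∠L(j4.7) = 90.00° − 28.13° = 61.87°

|L| = 23.3 dB, ∠L = 61.9°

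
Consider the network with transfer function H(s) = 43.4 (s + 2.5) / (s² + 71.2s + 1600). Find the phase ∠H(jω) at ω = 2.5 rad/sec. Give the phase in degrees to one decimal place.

∠(j2.5 + 2.5) = arctan(2.5/2.5) = 45.00°
∠[(j2.5)² + 71.2(j2.5) + 1600] = ∠[1593.8 + j178] = 6.37°
∠H(j2.5) = 45.00° − 6.37° = 38.63°

38.6°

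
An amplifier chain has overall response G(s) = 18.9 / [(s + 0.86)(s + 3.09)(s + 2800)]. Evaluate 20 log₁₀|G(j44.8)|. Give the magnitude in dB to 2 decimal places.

-109.49 dB

|j44.8 + 0.86| = √(44.8² + 0.86²) = 44.81
|j44.8 + 3.09| = √(44.8² + 3.09²) = 44.91
|j44.8 + 2800| = √(44.8² + 2800²) = 2800
|G(j44.8)| = 18.9 / (44.81 × 44.91 × 2800) = 3.3541e-06
20 log₁₀(3.3541e-06) = -109.488 dB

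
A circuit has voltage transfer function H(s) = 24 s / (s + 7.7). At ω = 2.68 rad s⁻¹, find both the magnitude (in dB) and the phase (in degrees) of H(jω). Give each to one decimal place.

|j2.68| = 2.68
|j2.68 + 7.7| = √(2.68² + 7.7²) = 8.153
|H(j2.68)| = 24 × 2.68 / 8.153 = 7.8891
20 log₁₀(7.8891) = 17.94 dB
∠(j2.68) = 90.00°
∠(j2.68 + 7.7) = arctan(2.68/7.7) = 19.19°
∠H(j2.68) = 90.00° − 19.19° = 70.81°

|H| = 17.9 dB, ∠H = 70.8°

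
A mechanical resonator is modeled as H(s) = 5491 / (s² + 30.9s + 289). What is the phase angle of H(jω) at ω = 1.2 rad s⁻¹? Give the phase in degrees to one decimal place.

-7.3 deg

∠[(j1.2)² + 30.9(j1.2) + 289] = ∠[287.56 + j37.08] = 7.35°
∠H(j1.2) = −7.35° = -7.35°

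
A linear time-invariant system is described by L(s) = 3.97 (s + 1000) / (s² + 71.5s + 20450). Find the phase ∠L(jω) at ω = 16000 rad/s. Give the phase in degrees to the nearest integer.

-93°

∠(j16000 + 1000) = arctan(16000/1000) = 86.42°
∠[(j16000)² + 71.5(j16000) + 20450] = ∠[-2.5598e+08 + j1.144e+06] = 179.74°
∠L(j16000) = 86.42° − 179.74° = -93.32°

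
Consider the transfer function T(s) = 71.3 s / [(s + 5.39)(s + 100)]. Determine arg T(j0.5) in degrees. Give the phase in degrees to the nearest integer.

∠(j0.5) = 90.00°
∠(j0.5 + 5.39) = arctan(0.5/5.39) = 5.30°
∠(j0.5 + 100) = arctan(0.5/100) = 0.29°
∠T(j0.5) = 90.00° − (5.30° + 0.29°) = 84.41°

84°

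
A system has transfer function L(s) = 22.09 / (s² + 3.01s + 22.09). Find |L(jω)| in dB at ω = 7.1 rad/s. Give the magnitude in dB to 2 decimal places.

-4.12 dB

|(j7.1)² + 3.01(j7.1) + 22.09| = |-28.32 + j21.371| = 35.48
|L(j7.1)| = 22.09 / 35.48 = 0.62263
20 log₁₀(0.62263) = -4.115 dB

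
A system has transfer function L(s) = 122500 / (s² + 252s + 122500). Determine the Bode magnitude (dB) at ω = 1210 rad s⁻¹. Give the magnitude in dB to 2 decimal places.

-21.01 dB

|(j1210)² + 252(j1210) + 122500| = |-1.3416e+06 + j3.0492e+05| = 1.376e+06
|L(j1210)| = 122500 / 1.376e+06 = 0.089038
20 log₁₀(0.089038) = -21.008 dB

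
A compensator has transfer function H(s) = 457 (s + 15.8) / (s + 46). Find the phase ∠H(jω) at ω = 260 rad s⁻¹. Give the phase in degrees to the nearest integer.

7°

∠(j260 + 15.8) = arctan(260/15.8) = 86.52°
∠(j260 + 46) = arctan(260/46) = 79.97°
∠H(j260) = 86.52° − 79.97° = 6.56°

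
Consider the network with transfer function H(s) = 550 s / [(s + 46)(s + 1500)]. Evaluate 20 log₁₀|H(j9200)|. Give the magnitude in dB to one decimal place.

|j9200| = 9200
|j9200 + 46| = √(9200² + 46²) = 9200
|j9200 + 1500| = √(9200² + 1500²) = 9321
|H(j9200)| = 550 × 9200 / (9200 × 9321) = 0.059003
20 log₁₀(0.059003) = -24.58 dB

-24.6 dB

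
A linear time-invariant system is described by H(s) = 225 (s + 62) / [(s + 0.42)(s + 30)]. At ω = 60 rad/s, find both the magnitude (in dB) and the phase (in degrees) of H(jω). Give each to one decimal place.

|j60 + 62| = √(60² + 62²) = 86.28
|j60 + 0.42| = √(60² + 0.42²) = 60
|j60 + 30| = √(60² + 30²) = 67.08
|H(j60)| = 225 × 86.28 / (60 × 67.08) = 4.823
20 log₁₀(4.823) = 13.67 dB
∠(j60 + 62) = arctan(60/62) = 44.06°
∠(j60 + 0.42) = arctan(60/0.42) = 89.60°
∠(j60 + 30) = arctan(60/30) = 63.43°
∠H(j60) = 44.06° − (89.60° + 63.43°) = -108.97°

|H| = 13.7 dB, ∠H = -109.0 deg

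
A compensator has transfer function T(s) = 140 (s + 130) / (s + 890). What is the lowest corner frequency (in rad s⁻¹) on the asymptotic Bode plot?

Break frequencies occur at each pole and zero magnitude: 130 rad s⁻¹, 890 rad s⁻¹.
The lowest is 130 rad s⁻¹.

130 rad s⁻¹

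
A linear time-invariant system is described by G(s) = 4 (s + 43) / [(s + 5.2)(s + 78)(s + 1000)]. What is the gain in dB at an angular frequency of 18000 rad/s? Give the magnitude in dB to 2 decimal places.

-158.18 dB

|j18000 + 43| = √(18000² + 43²) = 1.8e+04
|j18000 + 5.2| = √(18000² + 5.2²) = 1.8e+04
|j18000 + 78| = √(18000² + 78²) = 1.8e+04
|j18000 + 1000| = √(18000² + 1000²) = 1.803e+04
|G(j18000)| = 4 × 1.8e+04 / (1.8e+04 × 1.8e+04 × 1.803e+04) = 1.2327e-08
20 log₁₀(1.2327e-08) = -158.183 dB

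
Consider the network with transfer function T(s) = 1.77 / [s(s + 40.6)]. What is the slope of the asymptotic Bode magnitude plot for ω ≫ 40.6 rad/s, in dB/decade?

With 0 zeros and 2 poles, the high-frequency asymptotic slope is 20 × (0 − 2) = -40 dB/decade.

-40 dB/decade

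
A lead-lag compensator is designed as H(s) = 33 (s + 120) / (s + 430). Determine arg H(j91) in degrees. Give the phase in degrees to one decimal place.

25.2 deg

∠(j91 + 120) = arctan(91/120) = 37.17°
∠(j91 + 430) = arctan(91/430) = 11.95°
∠H(j91) = 37.17° − 11.95° = 25.23°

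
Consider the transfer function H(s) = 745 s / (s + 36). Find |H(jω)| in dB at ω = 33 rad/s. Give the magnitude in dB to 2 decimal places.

|j33| = 33
|j33 + 36| = √(33² + 36²) = 48.84
|H(j33)| = 745 × 33 / 48.84 = 503.41
20 log₁₀(503.41) = 54.039 dB

54.04 dB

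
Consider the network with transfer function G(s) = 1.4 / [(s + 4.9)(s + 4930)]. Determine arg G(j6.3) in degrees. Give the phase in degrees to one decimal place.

∠(j6.3 + 4.9) = arctan(6.3/4.9) = 52.13°
∠(j6.3 + 4930) = arctan(6.3/4930) = 0.07°
∠G(j6.3) = − (52.13° + 0.07°) = -52.20°

-52.2 deg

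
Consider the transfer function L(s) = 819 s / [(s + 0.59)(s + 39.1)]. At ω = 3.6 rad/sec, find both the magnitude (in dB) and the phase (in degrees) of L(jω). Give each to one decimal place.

|j3.6| = 3.6
|j3.6 + 0.59| = √(3.6² + 0.59²) = 3.648
|j3.6 + 39.1| = √(3.6² + 39.1²) = 39.27
|L(j3.6)| = 819 × 3.6 / (3.648 × 39.27) = 20.583
20 log₁₀(20.583) = 26.27 dB
∠(j3.6) = 90.00°
∠(j3.6 + 0.59) = arctan(3.6/0.59) = 80.69°
∠(j3.6 + 39.1) = arctan(3.6/39.1) = 5.26°
∠L(j3.6) = 90.00° − (80.69° + 5.26°) = 4.05°

|L| = 26.3 dB, ∠L = 4.0 deg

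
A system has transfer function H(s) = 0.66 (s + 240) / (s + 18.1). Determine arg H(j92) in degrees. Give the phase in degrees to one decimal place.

∠(j92 + 240) = arctan(92/240) = 20.97°
∠(j92 + 18.1) = arctan(92/18.1) = 78.87°
∠H(j92) = 20.97° − 78.87° = -57.90°

-57.9°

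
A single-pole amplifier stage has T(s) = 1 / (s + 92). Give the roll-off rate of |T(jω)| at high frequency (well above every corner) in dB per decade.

-20 dB/decade

With 0 zeros and 1 pole, the high-frequency asymptotic slope is 20 × (0 − 1) = -20 dB/decade.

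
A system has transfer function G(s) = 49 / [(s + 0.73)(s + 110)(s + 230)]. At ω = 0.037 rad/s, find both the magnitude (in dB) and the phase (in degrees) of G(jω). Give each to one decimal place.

|G| = -51.5 dB, ∠G = -2.9°

|j0.037 + 0.73| = √(0.037² + 0.73²) = 0.7309
|j0.037 + 110| = √(0.037² + 110²) = 110
|j0.037 + 230| = √(0.037² + 230²) = 230
|G(j0.037)| = 49 / (0.7309 × 110 × 230) = 0.0026497
20 log₁₀(0.0026497) = -51.54 dB
∠(j0.037 + 0.73) = arctan(0.037/0.73) = 2.90°
∠(j0.037 + 110) = arctan(0.037/110) = 0.02°
∠(j0.037 + 230) = arctan(0.037/230) = 0.01°
∠G(j0.037) = − (2.90° + 0.02° + 0.01°) = -2.93°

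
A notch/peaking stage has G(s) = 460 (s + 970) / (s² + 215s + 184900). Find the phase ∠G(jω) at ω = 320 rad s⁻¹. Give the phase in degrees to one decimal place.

∠(j320 + 970) = arctan(320/970) = 18.26°
∠[(j320)² + 215(j320) + 184900] = ∠[82500 + j68800] = 39.83°
∠G(j320) = 18.26° − 39.83° = -21.57°

-21.6 deg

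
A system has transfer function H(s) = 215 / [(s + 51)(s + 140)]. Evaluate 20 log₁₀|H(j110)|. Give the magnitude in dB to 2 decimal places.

|j110 + 51| = √(110² + 51²) = 121.2
|j110 + 140| = √(110² + 140²) = 178
|H(j110)| = 215 / (121.2 × 178) = 0.0099595
20 log₁₀(0.0099595) = -40.035 dB

-40.04 dB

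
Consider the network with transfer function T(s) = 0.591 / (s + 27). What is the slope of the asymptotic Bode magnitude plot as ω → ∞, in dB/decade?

-20 dB/decade

With 0 zeros and 1 pole, the high-frequency asymptotic slope is 20 × (0 − 1) = -20 dB/decade.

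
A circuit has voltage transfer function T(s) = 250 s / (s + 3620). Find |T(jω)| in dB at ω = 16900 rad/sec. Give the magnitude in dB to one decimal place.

|j16900| = 1.69e+04
|j16900 + 3620| = √(16900² + 3620²) = 1.728e+04
|T(j16900)| = 250 × 1.69e+04 / 1.728e+04 = 244.45
20 log₁₀(244.45) = 47.76 dB

47.8 dB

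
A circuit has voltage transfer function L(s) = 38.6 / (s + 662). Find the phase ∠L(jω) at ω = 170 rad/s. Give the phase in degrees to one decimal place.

∠(j170 + 662) = arctan(170/662) = 14.40°
∠L(j170) = −14.40° = -14.40°

-14.4°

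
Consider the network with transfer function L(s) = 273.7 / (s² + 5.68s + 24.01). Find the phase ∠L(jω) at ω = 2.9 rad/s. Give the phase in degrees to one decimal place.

∠[(j2.9)² + 5.68(j2.9) + 24.01] = ∠[15.6 + j16.472] = 46.56°
∠L(j2.9) = −46.56° = -46.56°

-46.6°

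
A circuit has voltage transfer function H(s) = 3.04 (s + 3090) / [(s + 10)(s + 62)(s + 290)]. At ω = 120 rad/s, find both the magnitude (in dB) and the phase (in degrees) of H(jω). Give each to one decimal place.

|H| = -54.7 dB, ∠H = -168.2°

|j120 + 3090| = √(120² + 3090²) = 3092
|j120 + 10| = √(120² + 10²) = 120.4
|j120 + 62| = √(120² + 62²) = 135.1
|j120 + 290| = √(120² + 290²) = 313.8
|H(j120)| = 3.04 × 3092 / (120.4 × 135.1 × 313.8) = 0.0018416
20 log₁₀(0.0018416) = -54.70 dB
∠(j120 + 3090) = arctan(120/3090) = 2.22°
∠(j120 + 10) = arctan(120/10) = 85.24°
∠(j120 + 62) = arctan(120/62) = 62.68°
∠(j120 + 290) = arctan(120/290) = 22.48°
∠H(j120) = 2.22° − (85.24° + 62.68° + 22.48°) = -168.17°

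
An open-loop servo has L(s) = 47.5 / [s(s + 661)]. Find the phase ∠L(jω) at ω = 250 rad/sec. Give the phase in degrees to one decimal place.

-110.7 deg

∠(j250 + 661) = arctan(250/661) = 20.72°
∠(j250) = 90.00°
∠L(j250) = − (20.72° + 90.00°) = -110.72°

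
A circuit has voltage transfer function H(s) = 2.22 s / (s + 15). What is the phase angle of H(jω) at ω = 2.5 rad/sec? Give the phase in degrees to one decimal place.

∠(j2.5) = 90.00°
∠(j2.5 + 15) = arctan(2.5/15) = 9.46°
∠H(j2.5) = 90.00° − 9.46° = 80.54°

80.5 deg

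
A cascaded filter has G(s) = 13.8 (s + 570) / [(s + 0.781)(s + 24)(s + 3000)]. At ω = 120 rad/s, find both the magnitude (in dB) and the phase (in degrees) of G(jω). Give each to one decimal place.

|G| = -74.8 dB, ∠G = -158.7°

|j120 + 570| = √(120² + 570²) = 582.5
|j120 + 0.781| = √(120² + 0.781²) = 120
|j120 + 24| = √(120² + 24²) = 122.4
|j120 + 3000| = √(120² + 3000²) = 3002
|G(j120)| = 13.8 × 582.5 / (120 × 122.4 × 3002) = 0.00018231
20 log₁₀(0.00018231) = -74.78 dB
∠(j120 + 570) = arctan(120/570) = 11.89°
∠(j120 + 0.781) = arctan(120/0.781) = 89.63°
∠(j120 + 24) = arctan(120/24) = 78.69°
∠(j120 + 3000) = arctan(120/3000) = 2.29°
∠G(j120) = 11.89° − (89.63° + 78.69° + 2.29°) = -158.72°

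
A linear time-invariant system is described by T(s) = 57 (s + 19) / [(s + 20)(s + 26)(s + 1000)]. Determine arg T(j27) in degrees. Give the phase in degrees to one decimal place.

∠(j27 + 19) = arctan(27/19) = 54.87°
∠(j27 + 20) = arctan(27/20) = 53.47°
∠(j27 + 26) = arctan(27/26) = 46.08°
∠(j27 + 1000) = arctan(27/1000) = 1.55°
∠T(j27) = 54.87° − (53.47° + 46.08° + 1.55°) = -46.23°

-46.2 deg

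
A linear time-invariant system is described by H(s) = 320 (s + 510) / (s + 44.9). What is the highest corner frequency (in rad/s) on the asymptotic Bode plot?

510 rad/s

Break frequencies occur at each pole and zero magnitude: 44.9 rad/s, 510 rad/s.
The highest is 510 rad/s.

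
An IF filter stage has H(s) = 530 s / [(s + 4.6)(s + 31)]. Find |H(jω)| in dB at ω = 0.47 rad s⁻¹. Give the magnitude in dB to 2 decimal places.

|j0.47| = 0.47
|j0.47 + 4.6| = √(0.47² + 4.6²) = 4.624
|j0.47 + 31| = √(0.47² + 31²) = 31
|H(j0.47)| = 530 × 0.47 / (4.624 × 31) = 1.7376
20 log₁₀(1.7376) = 4.799 dB

4.80 dB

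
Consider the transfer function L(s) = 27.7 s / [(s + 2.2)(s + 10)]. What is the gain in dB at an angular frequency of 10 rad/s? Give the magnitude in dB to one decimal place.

5.6 dB

|j10| = 10
|j10 + 2.2| = √(10² + 2.2²) = 10.24
|j10 + 10| = √(10² + 10²) = 14.14
|L(j10)| = 27.7 × 10 / (10.24 × 14.14) = 1.9129
20 log₁₀(1.9129) = 5.63 dB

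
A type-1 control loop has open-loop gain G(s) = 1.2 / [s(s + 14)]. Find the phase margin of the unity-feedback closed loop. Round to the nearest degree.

Gain crossover: |G(jω)| = 1 at ω ≈ 0.0857 rad s⁻¹.
∠G(j0.0857) = −90° − arctan(0.0857/14) ≈ -90.35°
PM = 180° + (-90.35°) = 89.65°

90°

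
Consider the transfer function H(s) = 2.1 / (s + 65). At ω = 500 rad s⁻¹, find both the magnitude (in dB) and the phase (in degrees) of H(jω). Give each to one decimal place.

|j500 + 65| = √(500² + 65²) = 504.2
|H(j500)| = 2.1 / 504.2 = 0.004165
20 log₁₀(0.004165) = -47.61 dB
∠(j500 + 65) = arctan(500/65) = 82.59°
∠H(j500) = −82.59° = -82.59°

|H| = -47.6 dB, ∠H = -82.6 deg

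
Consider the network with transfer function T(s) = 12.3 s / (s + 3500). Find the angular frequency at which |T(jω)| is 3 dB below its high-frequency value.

3500 rad s⁻¹

For a single-pole high-pass, the −3 dB point is at the pole: ω = 3500 rad s⁻¹.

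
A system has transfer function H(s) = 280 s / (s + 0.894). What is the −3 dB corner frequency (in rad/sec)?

0.894 rad/sec

For a single-pole high-pass, the −3 dB point is at the pole: ω = 0.894 rad/sec.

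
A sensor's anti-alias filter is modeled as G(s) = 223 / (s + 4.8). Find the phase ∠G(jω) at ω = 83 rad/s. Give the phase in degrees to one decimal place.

-86.7°

∠(j83 + 4.8) = arctan(83/4.8) = 86.69°
∠G(j83) = −86.69° = -86.69°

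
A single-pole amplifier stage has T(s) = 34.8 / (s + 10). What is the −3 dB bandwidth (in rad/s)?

For a single-pole low-pass, the −3 dB point is at the pole: ω = 10 rad/s.

10 rad/s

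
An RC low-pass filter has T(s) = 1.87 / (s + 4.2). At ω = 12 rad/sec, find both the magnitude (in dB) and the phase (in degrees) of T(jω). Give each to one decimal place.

|j12 + 4.2| = √(12² + 4.2²) = 12.71
|T(j12)| = 1.87 / 12.71 = 0.14708
20 log₁₀(0.14708) = -16.65 dB
∠(j12 + 4.2) = arctan(12/4.2) = 70.71°
∠T(j12) = −70.71° = -70.71°

|T| = -16.6 dB, ∠T = -70.7°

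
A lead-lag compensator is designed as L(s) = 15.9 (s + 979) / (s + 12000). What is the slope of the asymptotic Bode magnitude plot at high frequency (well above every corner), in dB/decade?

With 1 zero and 1 pole, the high-frequency asymptotic slope is 20 × (1 − 1) = 0 dB/decade.

0 dB/decade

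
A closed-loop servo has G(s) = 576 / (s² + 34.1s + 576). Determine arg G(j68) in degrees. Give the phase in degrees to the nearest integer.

-150 deg

∠[(j68)² + 34.1(j68) + 576] = ∠[-4048 + j2318.8] = 150.19°
∠G(j68) = −150.19° = -150.19°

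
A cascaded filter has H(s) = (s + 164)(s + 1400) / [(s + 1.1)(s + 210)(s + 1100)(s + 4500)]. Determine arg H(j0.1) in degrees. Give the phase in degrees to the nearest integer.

∠(j0.1 + 164) = arctan(0.1/164) = 0.03°
∠(j0.1 + 1400) = arctan(0.1/1400) = 0.00°
∠(j0.1 + 1.1) = arctan(0.1/1.1) = 5.19°
∠(j0.1 + 210) = arctan(0.1/210) = 0.03°
∠(j0.1 + 1100) = arctan(0.1/1100) = 0.01°
∠(j0.1 + 4500) = arctan(0.1/4500) = 0.00°
∠H(j0.1) = 0.03° + 0.00° − (5.19° + 0.03° + 0.01° + 0.00°) = -5.19°

-5°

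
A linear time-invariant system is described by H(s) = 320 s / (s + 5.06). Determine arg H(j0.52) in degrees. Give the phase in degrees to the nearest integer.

84°

∠(j0.52) = 90.00°
∠(j0.52 + 5.06) = arctan(0.52/5.06) = 5.87°
∠H(j0.52) = 90.00° − 5.87° = 84.13°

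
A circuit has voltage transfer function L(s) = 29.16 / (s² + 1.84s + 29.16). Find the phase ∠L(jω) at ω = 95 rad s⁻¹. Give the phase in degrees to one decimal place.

∠[(j95)² + 1.84(j95) + 29.16] = ∠[-8995.8 + j174.8] = 178.89°
∠L(j95) = −178.89° = -178.89°

-178.9 deg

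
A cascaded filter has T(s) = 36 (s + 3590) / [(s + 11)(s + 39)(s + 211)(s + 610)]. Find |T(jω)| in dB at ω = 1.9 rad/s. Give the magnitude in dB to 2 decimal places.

-52.75 dB

|j1.9 + 3590| = √(1.9² + 3590²) = 3590
|j1.9 + 11| = √(1.9² + 11²) = 11.16
|j1.9 + 39| = √(1.9² + 39²) = 39.05
|j1.9 + 211| = √(1.9² + 211²) = 211
|j1.9 + 610| = √(1.9² + 610²) = 610
|T(j1.9)| = 36 × 3590 / (11.16 × 39.05 × 211 × 610) = 0.0023036
20 log₁₀(0.0023036) = -52.752 dB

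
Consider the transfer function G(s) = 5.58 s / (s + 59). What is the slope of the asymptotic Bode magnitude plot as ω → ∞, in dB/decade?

With 1 zero and 1 pole, the high-frequency asymptotic slope is 20 × (1 − 1) = 0 dB/decade.

0 dB/decade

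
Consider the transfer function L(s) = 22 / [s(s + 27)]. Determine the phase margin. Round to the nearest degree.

88°

Gain crossover: |L(jω)| = 1 at ω ≈ 0.814 rad/s.
∠L(j0.814) = −90° − arctan(0.814/27) ≈ -91.73°
PM = 180° + (-91.73°) = 88.27°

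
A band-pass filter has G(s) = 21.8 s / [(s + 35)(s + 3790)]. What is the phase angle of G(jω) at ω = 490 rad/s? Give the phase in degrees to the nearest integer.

-3°

∠(j490) = 90.00°
∠(j490 + 35) = arctan(490/35) = 85.91°
∠(j490 + 3790) = arctan(490/3790) = 7.37°
∠G(j490) = 90.00° − (85.91° + 7.37°) = -3.28°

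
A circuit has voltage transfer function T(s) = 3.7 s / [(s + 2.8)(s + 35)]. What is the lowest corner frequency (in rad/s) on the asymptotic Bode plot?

Break frequencies occur at each pole and zero magnitude: 2.8 rad/s, 35 rad/s.
The lowest is 2.8 rad/s.

2.8 rad/s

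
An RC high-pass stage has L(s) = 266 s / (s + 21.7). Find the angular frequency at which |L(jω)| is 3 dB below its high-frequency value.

For a single-pole high-pass, the −3 dB point is at the pole: ω = 21.7 rad/sec.

21.7 rad/sec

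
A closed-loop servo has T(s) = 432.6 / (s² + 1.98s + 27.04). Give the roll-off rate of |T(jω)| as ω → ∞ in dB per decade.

-40 dB/decade

With 0 zeros and 2 poles, the high-frequency asymptotic slope is 20 × (0 − 2) = -40 dB/decade.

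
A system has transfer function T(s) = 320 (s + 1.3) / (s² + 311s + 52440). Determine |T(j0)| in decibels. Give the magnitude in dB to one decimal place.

T(0) = 320 × 1.3 / 52440 = 0.0079329
20 log₁₀(0.0079329) = -42.01 dB

-42.0 dB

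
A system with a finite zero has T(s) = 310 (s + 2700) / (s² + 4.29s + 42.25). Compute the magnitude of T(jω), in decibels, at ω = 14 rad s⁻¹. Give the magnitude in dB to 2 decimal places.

|j14 + 2700| = √(14² + 2700²) = 2700
|(j14)² + 4.29(j14) + 42.25| = |-153.75 + j60.06| = 165.1
|T(j14)| = 310 × 2700 / 165.1 = 5070.8
20 log₁₀(5070.8) = 74.102 dB

74.10 dB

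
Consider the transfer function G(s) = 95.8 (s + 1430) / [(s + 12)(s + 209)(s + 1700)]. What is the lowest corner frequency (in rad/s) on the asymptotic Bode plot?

Break frequencies occur at each pole and zero magnitude: 12 rad/s, 209 rad/s, 1430 rad/s, 1700 rad/s.
The lowest is 12 rad/s.

12 rad/s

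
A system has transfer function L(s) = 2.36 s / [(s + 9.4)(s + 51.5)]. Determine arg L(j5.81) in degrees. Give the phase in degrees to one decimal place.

51.8°

∠(j5.81) = 90.00°
∠(j5.81 + 9.4) = arctan(5.81/9.4) = 31.72°
∠(j5.81 + 51.5) = arctan(5.81/51.5) = 6.44°
∠L(j5.81) = 90.00° − (31.72° + 6.44°) = 51.84°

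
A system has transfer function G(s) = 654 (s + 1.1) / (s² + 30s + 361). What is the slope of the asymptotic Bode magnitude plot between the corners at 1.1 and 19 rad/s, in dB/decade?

20 dB/decade

In this band the factors already past their corner are: zero at 1.1; net slope = 20 dB/decade.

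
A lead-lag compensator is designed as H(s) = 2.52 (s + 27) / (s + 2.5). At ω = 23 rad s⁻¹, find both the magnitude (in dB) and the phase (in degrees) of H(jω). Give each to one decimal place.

|j23 + 27| = √(23² + 27²) = 35.47
|j23 + 2.5| = √(23² + 2.5²) = 23.14
|H(j23)| = 2.52 × 35.47 / 23.14 = 3.8633
20 log₁₀(3.8633) = 11.74 dB
∠(j23 + 27) = arctan(23/27) = 40.43°
∠(j23 + 2.5) = arctan(23/2.5) = 83.80°
∠H(j23) = 40.43° − 83.80° = -43.37°

|H| = 11.7 dB, ∠H = -43.4°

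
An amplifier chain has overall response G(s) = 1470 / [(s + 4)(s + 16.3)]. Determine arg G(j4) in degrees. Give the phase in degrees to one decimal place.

∠(j4 + 4) = arctan(4/4) = 45.00°
∠(j4 + 16.3) = arctan(4/16.3) = 13.79°
∠G(j4) = − (45.00° + 13.79°) = -58.79°

-58.8°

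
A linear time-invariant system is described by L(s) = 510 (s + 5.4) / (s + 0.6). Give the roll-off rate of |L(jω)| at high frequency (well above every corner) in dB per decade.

0 dB/decade

With 1 zero and 1 pole, the high-frequency asymptotic slope is 20 × (1 − 1) = 0 dB/decade.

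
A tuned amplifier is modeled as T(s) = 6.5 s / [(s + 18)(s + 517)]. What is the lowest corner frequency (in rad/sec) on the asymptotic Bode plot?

18 rad/sec

Break frequencies occur at each pole and zero magnitude: 18 rad/sec, 517 rad/sec.
The lowest is 18 rad/sec.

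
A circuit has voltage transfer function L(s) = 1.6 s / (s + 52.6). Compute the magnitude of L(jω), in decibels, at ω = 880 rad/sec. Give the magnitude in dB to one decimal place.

|j880| = 880
|j880 + 52.6| = √(880² + 52.6²) = 881.6
|L(j880)| = 1.6 × 880 / 881.6 = 1.5971
20 log₁₀(1.5971) = 4.07 dB

4.1 dB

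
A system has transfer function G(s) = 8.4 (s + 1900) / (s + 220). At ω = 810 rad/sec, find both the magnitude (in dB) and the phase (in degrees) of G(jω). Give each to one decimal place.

|G| = 26.3 dB, ∠G = -51.7°

|j810 + 1900| = √(810² + 1900²) = 2065
|j810 + 220| = √(810² + 220²) = 839.3
|G(j810)| = 8.4 × 2065 / 839.3 = 20.671
20 log₁₀(20.671) = 26.31 dB
∠(j810 + 1900) = arctan(810/1900) = 23.09°
∠(j810 + 220) = arctan(810/220) = 74.80°
∠G(j810) = 23.09° − 74.80° = -51.72°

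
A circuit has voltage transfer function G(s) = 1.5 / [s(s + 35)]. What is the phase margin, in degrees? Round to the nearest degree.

90°

Gain crossover: |G(jω)| = 1 at ω ≈ 0.0429 rad/s.
∠G(j0.0429) = −90° − arctan(0.0429/35) ≈ -90.07°
PM = 180° + (-90.07°) = 89.93°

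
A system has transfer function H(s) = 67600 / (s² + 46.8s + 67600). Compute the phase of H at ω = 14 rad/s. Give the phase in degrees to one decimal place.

∠[(j14)² + 46.8(j14) + 67600] = ∠[67404 + j655.2] = 0.56°
∠H(j14) = −0.56° = -0.56°

-0.6°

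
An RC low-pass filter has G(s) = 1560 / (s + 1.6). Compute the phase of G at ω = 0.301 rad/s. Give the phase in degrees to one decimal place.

-10.7°

∠(j0.301 + 1.6) = arctan(0.301/1.6) = 10.65°
∠G(j0.301) = −10.65° = -10.65°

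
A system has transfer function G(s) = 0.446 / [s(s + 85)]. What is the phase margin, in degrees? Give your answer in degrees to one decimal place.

Gain crossover: |G(jω)| = 1 at ω ≈ 0.00525 rad/s.
∠G(j0.00525) = −90° − arctan(0.00525/85) ≈ -90.00°
PM = 180° + (-90.00°) = 90.00°

90.0°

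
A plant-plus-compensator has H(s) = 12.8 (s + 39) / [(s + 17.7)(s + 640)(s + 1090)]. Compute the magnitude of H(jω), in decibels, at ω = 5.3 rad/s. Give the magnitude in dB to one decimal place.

|j5.3 + 39| = √(5.3² + 39²) = 39.36
|j5.3 + 17.7| = √(5.3² + 17.7²) = 18.48
|j5.3 + 640| = √(5.3² + 640²) = 640
|j5.3 + 1090| = √(5.3² + 1090²) = 1090
|H(j5.3)| = 12.8 × 39.36 / (18.48 × 640 × 1090) = 3.9084e-05
20 log₁₀(3.9084e-05) = -88.16 dB

-88.2 dB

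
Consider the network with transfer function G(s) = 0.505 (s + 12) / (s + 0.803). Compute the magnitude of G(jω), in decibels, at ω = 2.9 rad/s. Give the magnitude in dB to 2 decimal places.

|j2.9 + 12| = √(2.9² + 12²) = 12.35
|j2.9 + 0.803| = √(2.9² + 0.803²) = 3.009
|G(j2.9)| = 0.505 × 12.35 / 3.009 = 2.0719
20 log₁₀(2.0719) = 6.327 dB

6.33 dB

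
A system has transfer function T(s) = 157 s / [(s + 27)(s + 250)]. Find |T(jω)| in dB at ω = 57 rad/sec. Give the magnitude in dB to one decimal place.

-5.1 dB

|j57| = 57
|j57 + 27| = √(57² + 27²) = 63.07
|j57 + 250| = √(57² + 250²) = 256.4
|T(j57)| = 157 × 57 / (63.07 × 256.4) = 0.55335
20 log₁₀(0.55335) = -5.14 dB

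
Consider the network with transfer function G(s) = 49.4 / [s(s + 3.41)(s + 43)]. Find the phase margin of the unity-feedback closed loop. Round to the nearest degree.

84°

Gain crossover: |G(jω)| = 1 at ω ≈ 0.335 rad/sec.
∠G(j0.335) = −90° − arctan(0.335/3.41) − arctan(0.335/43) ≈ -96.06°
PM = 180° + (-96.06°) = 83.94°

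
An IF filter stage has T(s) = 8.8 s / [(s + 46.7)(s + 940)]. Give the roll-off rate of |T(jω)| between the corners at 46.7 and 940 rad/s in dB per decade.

0 dB/decade

In this band the factors already past their corner are: 1 differentiator zero, pole at 46.7; net slope = 0 dB/decade.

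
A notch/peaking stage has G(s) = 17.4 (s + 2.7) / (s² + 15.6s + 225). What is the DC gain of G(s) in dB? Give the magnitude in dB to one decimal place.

G(0) = 17.4 × 2.7 / 225 = 0.2088
20 log₁₀(0.2088) = -13.61 dB

-13.6 dB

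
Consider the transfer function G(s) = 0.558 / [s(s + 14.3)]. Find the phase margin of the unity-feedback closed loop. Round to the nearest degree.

Gain crossover: |G(jω)| = 1 at ω ≈ 0.039 rad/s.
∠G(j0.039) = −90° − arctan(0.039/14.3) ≈ -90.16°
PM = 180° + (-90.16°) = 89.84°

90°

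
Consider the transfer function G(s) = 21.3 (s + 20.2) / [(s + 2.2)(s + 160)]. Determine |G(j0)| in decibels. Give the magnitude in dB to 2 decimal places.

1.74 dB

G(0) = 21.3 × 20.2 / (2.2 × 160) = 1.2223
20 log₁₀(1.2223) = 1.744 dB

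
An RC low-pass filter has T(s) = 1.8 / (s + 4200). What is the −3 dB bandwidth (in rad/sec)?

For a single-pole low-pass, the −3 dB point is at the pole: ω = 4200 rad/sec.

4200 rad/sec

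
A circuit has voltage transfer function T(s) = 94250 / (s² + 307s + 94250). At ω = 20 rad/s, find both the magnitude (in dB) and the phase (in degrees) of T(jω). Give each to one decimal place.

|T| = 0.0 dB, ∠T = -3.7°

|(j20)² + 307(j20) + 94250| = |93850 + j6140| = 9.405e+04
|T(j20)| = 94250 / 9.405e+04 = 1.0021
20 log₁₀(1.0021) = 0.02 dB
∠[(j20)² + 307(j20) + 94250] = ∠[93850 + j6140] = 3.74°
∠T(j20) = −3.74° = -3.74°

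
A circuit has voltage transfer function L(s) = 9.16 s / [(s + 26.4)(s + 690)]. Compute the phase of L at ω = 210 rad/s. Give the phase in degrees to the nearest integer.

∠(j210) = 90.00°
∠(j210 + 26.4) = arctan(210/26.4) = 82.83°
∠(j210 + 690) = arctan(210/690) = 16.93°
∠L(j210) = 90.00° − (82.83° + 16.93°) = -9.76°

-10°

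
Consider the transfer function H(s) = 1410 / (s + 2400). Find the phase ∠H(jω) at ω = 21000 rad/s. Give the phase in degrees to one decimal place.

∠(j21000 + 2400) = arctan(21000/2400) = 83.48°
∠H(j21000) = −83.48° = -83.48°

-83.5°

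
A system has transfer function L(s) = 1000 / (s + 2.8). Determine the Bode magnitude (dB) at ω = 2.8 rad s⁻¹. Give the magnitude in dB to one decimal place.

|j2.8 + 2.8| = √(2.8² + 2.8²) = 3.96
|L(j2.8)| = 1000 / 3.96 = 252.54
20 log₁₀(252.54) = 48.05 dB

48.0 dB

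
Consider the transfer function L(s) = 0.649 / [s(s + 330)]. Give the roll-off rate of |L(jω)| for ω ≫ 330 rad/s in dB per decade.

With 0 zeros and 2 poles, the high-frequency asymptotic slope is 20 × (0 − 2) = -40 dB/decade.

-40 dB/decade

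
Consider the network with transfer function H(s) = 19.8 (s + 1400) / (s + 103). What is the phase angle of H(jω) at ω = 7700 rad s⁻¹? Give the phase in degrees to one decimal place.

∠(j7700 + 1400) = arctan(7700/1400) = 79.70°
∠(j7700 + 103) = arctan(7700/103) = 89.23°
∠H(j7700) = 79.70° − 89.23° = -9.54°

-9.5°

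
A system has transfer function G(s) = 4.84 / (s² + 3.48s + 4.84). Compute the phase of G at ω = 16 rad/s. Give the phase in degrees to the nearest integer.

-168°

∠[(j16)² + 3.48(j16) + 4.84] = ∠[-251.16 + j55.68] = 167.50°
∠G(j16) = −167.50° = -167.50°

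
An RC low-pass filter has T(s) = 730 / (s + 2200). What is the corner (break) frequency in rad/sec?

2200 rad/sec

The single real pole at s = −2200 gives a corner at ω = 2200 rad/sec.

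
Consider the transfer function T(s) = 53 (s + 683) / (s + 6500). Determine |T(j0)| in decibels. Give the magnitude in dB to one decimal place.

T(0) = 53 × 683 / 6500 = 5.5691
20 log₁₀(5.5691) = 14.92 dB

14.9 dB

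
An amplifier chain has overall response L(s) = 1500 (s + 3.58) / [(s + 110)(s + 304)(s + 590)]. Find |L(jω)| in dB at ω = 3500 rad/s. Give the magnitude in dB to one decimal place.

-78.4 dB

|j3500 + 3.58| = √(3500² + 3.58²) = 3500
|j3500 + 110| = √(3500² + 110²) = 3502
|j3500 + 304| = √(3500² + 304²) = 3513
|j3500 + 590| = √(3500² + 590²) = 3549
|L(j3500)| = 1500 × 3500 / (3502 × 3513 × 3549) = 0.00012023
20 log₁₀(0.00012023) = -78.40 dB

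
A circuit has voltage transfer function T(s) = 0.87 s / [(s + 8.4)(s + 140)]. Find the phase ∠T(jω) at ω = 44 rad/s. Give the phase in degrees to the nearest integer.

-7°

∠(j44) = 90.00°
∠(j44 + 8.4) = arctan(44/8.4) = 79.19°
∠(j44 + 140) = arctan(44/140) = 17.45°
∠T(j44) = 90.00° − (79.19° + 17.45°) = -6.64°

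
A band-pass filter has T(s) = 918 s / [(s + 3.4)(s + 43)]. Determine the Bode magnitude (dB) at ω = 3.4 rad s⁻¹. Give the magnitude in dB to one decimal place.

23.6 dB

|j3.4| = 3.4
|j3.4 + 3.4| = √(3.4² + 3.4²) = 4.808
|j3.4 + 43| = √(3.4² + 43²) = 43.13
|T(j3.4)| = 918 × 3.4 / (4.808 × 43.13) = 15.049
20 log₁₀(15.049) = 23.55 dB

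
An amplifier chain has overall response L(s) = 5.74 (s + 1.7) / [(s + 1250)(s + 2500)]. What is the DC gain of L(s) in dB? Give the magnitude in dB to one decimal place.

-110.1 dB

L(0) = 5.74 × 1.7 / (1250 × 2500) = 3.1226e-06
20 log₁₀(3.1226e-06) = -110.11 dB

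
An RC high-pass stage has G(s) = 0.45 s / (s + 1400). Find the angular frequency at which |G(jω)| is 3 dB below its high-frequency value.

For a single-pole high-pass, the −3 dB point is at the pole: ω = 1400 rad s⁻¹.

1400 rad s⁻¹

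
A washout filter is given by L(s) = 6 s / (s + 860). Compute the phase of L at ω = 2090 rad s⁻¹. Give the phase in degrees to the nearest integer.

22°

∠(j2090) = 90.00°
∠(j2090 + 860) = arctan(2090/860) = 67.63°
∠L(j2090) = 90.00° − 67.63° = 22.37°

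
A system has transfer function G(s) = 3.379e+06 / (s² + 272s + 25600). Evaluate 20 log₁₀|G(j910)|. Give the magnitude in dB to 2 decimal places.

12.09 dB

|(j910)² + 272(j910) + 25600| = |-8.025e+05 + j2.4752e+05| = 8.398e+05
|G(j910)| = 3.379e+06 / 8.398e+05 = 4.0236
20 log₁₀(4.0236) = 12.092 dB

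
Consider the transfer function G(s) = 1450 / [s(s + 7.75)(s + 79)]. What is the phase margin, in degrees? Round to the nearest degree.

72 deg

Gain crossover: |G(jω)| = 1 at ω ≈ 2.27 rad/sec.
∠G(j2.27) = −90° − arctan(2.27/7.75) − arctan(2.27/79) ≈ -107.98°
PM = 180° + (-107.98°) = 72.02°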